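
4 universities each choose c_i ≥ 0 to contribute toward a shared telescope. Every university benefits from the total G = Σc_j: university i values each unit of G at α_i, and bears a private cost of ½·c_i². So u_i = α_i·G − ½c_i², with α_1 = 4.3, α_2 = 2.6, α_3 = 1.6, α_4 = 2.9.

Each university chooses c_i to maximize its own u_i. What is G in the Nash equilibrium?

11.4

University i's FOC: ∂u_i/∂c_i = α_i − c_i = 0, so c_i* = α_i.
NE contributions = (4.3, 2.6, 1.6, 2.9); G = 11.4.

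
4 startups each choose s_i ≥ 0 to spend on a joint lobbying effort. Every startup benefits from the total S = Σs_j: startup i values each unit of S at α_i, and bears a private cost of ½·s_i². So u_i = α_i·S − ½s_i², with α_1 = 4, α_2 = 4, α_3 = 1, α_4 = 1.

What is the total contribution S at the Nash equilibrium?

10

Startup i's FOC: ∂u_i/∂s_i = α_i − s_i = 0, so s_i* = α_i.
NE contributions = (4, 4, 1, 1); S = 10.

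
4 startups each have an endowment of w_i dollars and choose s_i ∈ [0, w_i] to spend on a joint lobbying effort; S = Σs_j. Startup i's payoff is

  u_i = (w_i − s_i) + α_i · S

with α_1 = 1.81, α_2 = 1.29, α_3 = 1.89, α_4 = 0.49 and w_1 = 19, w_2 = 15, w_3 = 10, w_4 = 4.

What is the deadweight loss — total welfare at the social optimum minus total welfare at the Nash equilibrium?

∂u_i/∂s_i = α_i − 1, so startup i contributes w_i if α_i > 1, else 0.
α_i > 1 for i ∈ {1, 2, 3}; NE contributions (19, 15, 10, 0), S = 44.
W^NE = Σw_i − S^NE + (Σα_i)·S^NE = 48 + 4.48·44 = 245.12.
Planner: ∂(Σu_j)/∂s_i = Σα_j − 1 = 4.48 > 0, so everyone contributes w_i; S^SO = 48, W^SO = 48 + 4.48·48 = 263.04.
Deadweight loss = 17.92.

17.92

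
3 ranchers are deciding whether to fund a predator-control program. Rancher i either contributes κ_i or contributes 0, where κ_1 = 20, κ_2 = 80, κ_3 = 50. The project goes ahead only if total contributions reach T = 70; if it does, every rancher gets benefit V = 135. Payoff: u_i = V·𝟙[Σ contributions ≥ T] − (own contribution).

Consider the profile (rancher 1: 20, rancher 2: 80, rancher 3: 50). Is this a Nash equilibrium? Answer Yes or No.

Total = 150 ≥ 70: provided.
Rancher 1 (pledges 20, payoff 115): dropping to 0 → total 130, payoff 135. Profitable deviation.

No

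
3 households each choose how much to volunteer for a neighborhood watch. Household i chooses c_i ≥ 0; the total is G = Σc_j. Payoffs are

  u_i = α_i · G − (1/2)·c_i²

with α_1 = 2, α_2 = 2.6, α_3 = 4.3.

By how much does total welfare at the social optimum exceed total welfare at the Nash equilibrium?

54.23

Household i's FOC: ∂u_i/∂c_i = α_i − c_i = 0, so c_i* = α_i.
NE contributions = (2, 2.6, 4.3); G = 8.9.
W^NE = (Σα)·G − ½Σα_i² = 8.9² − ½·29.25 = 64.585.
Planner sets c_i = Σα_j = 8.9 for every i, so G^SO = 3·8.9 = 26.7.
W^SO = (Σα)·G^SO − ½·3·(Σα)² = (3/2)·8.9² = 118.815.
Deadweight loss = W^SO − W^NE = 54.23.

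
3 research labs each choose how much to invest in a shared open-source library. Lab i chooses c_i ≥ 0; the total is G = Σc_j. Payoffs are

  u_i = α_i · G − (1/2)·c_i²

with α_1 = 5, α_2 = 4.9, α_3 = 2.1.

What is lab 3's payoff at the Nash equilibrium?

22.995

Lab i's FOC: ∂u_i/∂c_i = α_i − c_i = 0, so c_i* = α_i.
NE contributions = (5, 4.9, 2.1); G = 12.
u_3 = α_3·G − ½·(c_3)² = 2.1·12 − ½·2.1² = 22.995.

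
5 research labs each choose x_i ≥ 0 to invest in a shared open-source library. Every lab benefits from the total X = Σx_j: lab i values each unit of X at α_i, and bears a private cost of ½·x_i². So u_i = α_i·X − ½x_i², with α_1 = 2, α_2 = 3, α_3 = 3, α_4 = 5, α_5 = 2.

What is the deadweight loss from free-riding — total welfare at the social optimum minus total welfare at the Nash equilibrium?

Lab i's FOC: ∂u_i/∂x_i = α_i − x_i = 0, so x_i* = α_i.
NE contributions = (2, 3, 3, 5, 2); X = 15.
W^NE = (Σα)·X − ½Σα_i² = 15² − ½·51 = 199.5.
Planner sets x_i = Σα_j = 15 for every i, so X^SO = 5·15 = 75.
W^SO = (Σα)·X^SO − ½·5·(Σα)² = (5/2)·15² = 562.5.
Deadweight loss = W^SO − W^NE = 363.

363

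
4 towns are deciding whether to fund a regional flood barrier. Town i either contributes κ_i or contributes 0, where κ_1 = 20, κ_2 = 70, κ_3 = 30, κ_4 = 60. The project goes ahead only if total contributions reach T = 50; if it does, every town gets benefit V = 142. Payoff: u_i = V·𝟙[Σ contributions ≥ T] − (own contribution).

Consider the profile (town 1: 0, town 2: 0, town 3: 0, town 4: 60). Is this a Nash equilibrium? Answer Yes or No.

Total = 60 ≥ 50: provided.
Town 1 (pledges 0, payoff 142): pledging 20 → total 80, payoff 122. No gain.
Town 2 (pledges 0, payoff 142): pledging 70 → total 130, payoff 72. No gain.
Town 3 (pledges 0, payoff 142): pledging 30 → total 90, payoff 112. No gain.
Town 4 (pledges 60, payoff 82): dropping to 0 → total 0, payoff 0. No gain.

Yes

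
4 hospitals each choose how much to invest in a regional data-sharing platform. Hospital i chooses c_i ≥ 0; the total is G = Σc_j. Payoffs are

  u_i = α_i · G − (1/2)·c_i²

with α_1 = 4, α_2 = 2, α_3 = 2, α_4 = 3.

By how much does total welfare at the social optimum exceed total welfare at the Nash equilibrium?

Hospital i's FOC: ∂u_i/∂c_i = α_i − c_i = 0, so c_i* = α_i.
NE contributions = (4, 2, 2, 3); G = 11.
W^NE = (Σα)·G − ½Σα_i² = 11² − ½·33 = 104.5.
Planner sets c_i = Σα_j = 11 for every i, so G^SO = 4·11 = 44.
W^SO = (Σα)·G^SO − ½·4·(Σα)² = (4/2)·11² = 242.
Deadweight loss = W^SO − W^NE = 137.5.

137.5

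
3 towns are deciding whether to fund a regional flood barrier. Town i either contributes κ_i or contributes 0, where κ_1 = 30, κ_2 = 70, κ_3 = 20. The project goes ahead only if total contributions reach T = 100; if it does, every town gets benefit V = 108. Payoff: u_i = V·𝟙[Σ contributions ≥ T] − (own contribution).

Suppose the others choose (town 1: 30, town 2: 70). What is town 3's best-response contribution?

0

Others' total = 100 ≥ 100; contributing adds cost 20 for no extra benefit.
Best response: 0.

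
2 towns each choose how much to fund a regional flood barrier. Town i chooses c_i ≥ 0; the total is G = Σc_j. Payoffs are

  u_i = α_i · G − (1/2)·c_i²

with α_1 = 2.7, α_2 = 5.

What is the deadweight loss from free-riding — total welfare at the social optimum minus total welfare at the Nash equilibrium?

16.145

Town i's FOC: ∂u_i/∂c_i = α_i − c_i = 0, so c_i* = α_i.
NE contributions = (2.7, 5); G = 7.7.
W^NE = (Σα)·G − ½Σα_i² = 7.7² − ½·32.29 = 43.145.
Planner sets c_i = Σα_j = 7.7 for every i, so G^SO = 2·7.7 = 15.4.
W^SO = (Σα)·G^SO − ½·2·(Σα)² = (2/2)·7.7² = 59.29.
Deadweight loss = W^SO − W^NE = 16.145.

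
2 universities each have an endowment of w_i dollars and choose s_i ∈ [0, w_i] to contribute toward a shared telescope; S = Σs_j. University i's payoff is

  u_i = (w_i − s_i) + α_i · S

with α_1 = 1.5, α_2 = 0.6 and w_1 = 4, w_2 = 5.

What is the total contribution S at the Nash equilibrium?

∂u_i/∂s_i = α_i − 1, so university i contributes w_i if α_i > 1, else 0.
α_i > 1 for i ∈ {1}; NE contributions (4, 0), S = 4.

4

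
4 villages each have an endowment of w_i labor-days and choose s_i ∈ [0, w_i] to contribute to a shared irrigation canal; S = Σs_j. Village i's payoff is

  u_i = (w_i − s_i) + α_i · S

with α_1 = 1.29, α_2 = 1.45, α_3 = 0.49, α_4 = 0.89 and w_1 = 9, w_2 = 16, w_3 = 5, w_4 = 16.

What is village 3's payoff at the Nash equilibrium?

17.25

∂u_i/∂s_i = α_i − 1, so village i contributes w_i if α_i > 1, else 0.
α_i > 1 for i ∈ {1, 2}; NE contributions (9, 16, 0, 0), S = 25.
u_3 = (5 − 0) + 0.49·25 = 17.25.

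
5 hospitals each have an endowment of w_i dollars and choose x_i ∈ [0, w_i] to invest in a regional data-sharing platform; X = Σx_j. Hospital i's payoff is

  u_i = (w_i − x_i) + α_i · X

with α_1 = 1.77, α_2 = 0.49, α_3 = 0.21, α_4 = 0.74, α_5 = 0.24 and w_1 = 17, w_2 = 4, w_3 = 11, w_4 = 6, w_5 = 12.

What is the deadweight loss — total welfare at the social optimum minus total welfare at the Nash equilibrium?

80.85

∂u_i/∂x_i = α_i − 1, so hospital i contributes w_i if α_i > 1, else 0.
α_i > 1 for i ∈ {1}; NE contributions (17, 0, 0, 0, 0), X = 17.
W^NE = Σw_i − X^NE + (Σα_i)·X^NE = 50 + 2.45·17 = 91.65.
Planner: ∂(Σu_j)/∂x_i = Σα_j − 1 = 2.45 > 0, so everyone contributes w_i; X^SO = 50, W^SO = 50 + 2.45·50 = 172.5.
Deadweight loss = 80.85.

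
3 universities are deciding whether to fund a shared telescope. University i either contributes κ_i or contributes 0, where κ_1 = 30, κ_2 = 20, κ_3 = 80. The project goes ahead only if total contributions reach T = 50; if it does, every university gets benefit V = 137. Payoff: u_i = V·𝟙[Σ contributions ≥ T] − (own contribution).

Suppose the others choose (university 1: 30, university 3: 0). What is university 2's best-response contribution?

20

Others' total = 30. Contributing 20 brings total to 50 ≥ 50: gain V − κ_2 = 117.
Best response: 20.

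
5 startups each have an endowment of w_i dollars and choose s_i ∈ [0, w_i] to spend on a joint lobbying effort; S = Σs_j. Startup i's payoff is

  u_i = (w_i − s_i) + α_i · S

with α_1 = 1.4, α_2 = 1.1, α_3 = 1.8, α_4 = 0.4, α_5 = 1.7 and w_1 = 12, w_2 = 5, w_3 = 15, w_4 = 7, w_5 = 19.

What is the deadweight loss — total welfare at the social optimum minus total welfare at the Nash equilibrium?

37.8

∂u_i/∂s_i = α_i − 1, so startup i contributes w_i if α_i > 1, else 0.
α_i > 1 for i ∈ {1, 2, 3, 5}; NE contributions (12, 5, 15, 0, 19), S = 51.
W^NE = Σw_i − S^NE + (Σα_i)·S^NE = 58 + 5.4·51 = 333.4.
Planner: ∂(Σu_j)/∂s_i = Σα_j − 1 = 5.4 > 0, so everyone contributes w_i; S^SO = 58, W^SO = 58 + 5.4·58 = 371.2.
Deadweight loss = 37.8.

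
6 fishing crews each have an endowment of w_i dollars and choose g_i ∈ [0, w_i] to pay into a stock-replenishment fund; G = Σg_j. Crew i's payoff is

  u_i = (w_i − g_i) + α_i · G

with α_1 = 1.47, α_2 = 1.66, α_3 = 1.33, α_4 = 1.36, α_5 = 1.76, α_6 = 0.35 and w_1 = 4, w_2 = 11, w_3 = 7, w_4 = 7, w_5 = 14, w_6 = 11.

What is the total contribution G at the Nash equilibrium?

43

∂u_i/∂g_i = α_i − 1, so crew i contributes w_i if α_i > 1, else 0.
α_i > 1 for i ∈ {1, 2, 3, 4, 5}; NE contributions (4, 11, 7, 7, 14, 0), G = 43.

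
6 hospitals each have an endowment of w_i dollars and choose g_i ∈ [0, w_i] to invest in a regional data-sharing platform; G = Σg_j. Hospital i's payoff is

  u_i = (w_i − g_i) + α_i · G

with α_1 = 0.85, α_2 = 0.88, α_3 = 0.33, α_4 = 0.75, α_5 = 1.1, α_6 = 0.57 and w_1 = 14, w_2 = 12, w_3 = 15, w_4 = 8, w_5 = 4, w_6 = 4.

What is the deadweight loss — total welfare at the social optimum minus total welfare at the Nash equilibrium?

∂u_i/∂g_i = α_i − 1, so hospital i contributes w_i if α_i > 1, else 0.
α_i > 1 for i ∈ {5}; NE contributions (0, 0, 0, 0, 4, 0), G = 4.
W^NE = Σw_i − G^NE + (Σα_i)·G^NE = 57 + 3.48·4 = 70.92.
Planner: ∂(Σu_j)/∂g_i = Σα_j − 1 = 3.48 > 0, so everyone contributes w_i; G^SO = 57, W^SO = 57 + 3.48·57 = 255.36.
Deadweight loss = 184.44.

184.44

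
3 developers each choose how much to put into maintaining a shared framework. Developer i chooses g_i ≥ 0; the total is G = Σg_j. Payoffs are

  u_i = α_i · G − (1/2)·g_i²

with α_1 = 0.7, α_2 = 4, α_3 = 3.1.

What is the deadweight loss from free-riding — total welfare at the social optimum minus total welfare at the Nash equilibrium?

Developer i's FOC: ∂u_i/∂g_i = α_i − g_i = 0, so g_i* = α_i.
NE contributions = (0.7, 4, 3.1); G = 7.8.
W^NE = (Σα)·G − ½Σα_i² = 7.8² − ½·26.1 = 47.79.
Planner sets g_i = Σα_j = 7.8 for every i, so G^SO = 3·7.8 = 23.4.
W^SO = (Σα)·G^SO − ½·3·(Σα)² = (3/2)·7.8² = 91.26.
Deadweight loss = W^SO − W^NE = 43.47.

43.47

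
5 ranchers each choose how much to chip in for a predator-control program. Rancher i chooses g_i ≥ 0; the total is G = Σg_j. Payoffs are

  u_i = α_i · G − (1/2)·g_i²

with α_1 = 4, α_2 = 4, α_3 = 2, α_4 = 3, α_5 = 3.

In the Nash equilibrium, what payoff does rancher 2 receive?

Rancher i's FOC: ∂u_i/∂g_i = α_i − g_i = 0, so g_i* = α_i.
NE contributions = (4, 4, 2, 3, 3); G = 16.
u_2 = α_2·G − ½·(g_2)² = 4·16 − ½·4² = 56.

56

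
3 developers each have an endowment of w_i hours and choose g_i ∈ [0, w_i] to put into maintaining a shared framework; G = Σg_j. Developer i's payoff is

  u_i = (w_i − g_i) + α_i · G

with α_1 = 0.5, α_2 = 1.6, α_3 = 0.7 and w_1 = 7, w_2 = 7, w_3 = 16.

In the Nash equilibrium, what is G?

7

∂u_i/∂g_i = α_i − 1, so developer i contributes w_i if α_i > 1, else 0.
α_i > 1 for i ∈ {2}; NE contributions (0, 7, 0), G = 7.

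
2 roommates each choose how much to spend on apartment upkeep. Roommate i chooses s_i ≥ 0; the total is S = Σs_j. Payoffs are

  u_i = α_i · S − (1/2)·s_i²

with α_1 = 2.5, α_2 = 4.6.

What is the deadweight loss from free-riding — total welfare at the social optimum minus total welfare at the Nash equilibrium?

13.705

Roommate i's FOC: ∂u_i/∂s_i = α_i − s_i = 0, so s_i* = α_i.
NE contributions = (2.5, 4.6); S = 7.1.
W^NE = (Σα)·S − ½Σα_i² = 7.1² − ½·27.41 = 36.705.
Planner sets s_i = Σα_j = 7.1 for every i, so S^SO = 2·7.1 = 14.2.
W^SO = (Σα)·S^SO − ½·2·(Σα)² = (2/2)·7.1² = 50.41.
Deadweight loss = W^SO − W^NE = 13.705.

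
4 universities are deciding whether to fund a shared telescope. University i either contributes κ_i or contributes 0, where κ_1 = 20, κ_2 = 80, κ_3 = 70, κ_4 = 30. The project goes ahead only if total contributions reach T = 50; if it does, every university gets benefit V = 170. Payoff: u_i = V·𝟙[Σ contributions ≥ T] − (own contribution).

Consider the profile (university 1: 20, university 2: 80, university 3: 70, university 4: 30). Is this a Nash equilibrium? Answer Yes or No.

No

Total = 200 ≥ 50: provided.
University 1 (pledges 20, payoff 150): dropping to 0 → total 180, payoff 170. Profitable deviation.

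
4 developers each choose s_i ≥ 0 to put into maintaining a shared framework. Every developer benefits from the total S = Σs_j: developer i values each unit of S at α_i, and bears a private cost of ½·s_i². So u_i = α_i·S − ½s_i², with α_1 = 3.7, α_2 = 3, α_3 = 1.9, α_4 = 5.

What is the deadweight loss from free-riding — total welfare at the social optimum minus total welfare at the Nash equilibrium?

210.61

Developer i's FOC: ∂u_i/∂s_i = α_i − s_i = 0, so s_i* = α_i.
NE contributions = (3.7, 3, 1.9, 5); S = 13.6.
W^NE = (Σα)·S − ½Σα_i² = 13.6² − ½·51.3 = 159.31.
Planner sets s_i = Σα_j = 13.6 for every i, so S^SO = 4·13.6 = 54.4.
W^SO = (Σα)·S^SO − ½·4·(Σα)² = (4/2)·13.6² = 369.92.
Deadweight loss = W^SO − W^NE = 210.61.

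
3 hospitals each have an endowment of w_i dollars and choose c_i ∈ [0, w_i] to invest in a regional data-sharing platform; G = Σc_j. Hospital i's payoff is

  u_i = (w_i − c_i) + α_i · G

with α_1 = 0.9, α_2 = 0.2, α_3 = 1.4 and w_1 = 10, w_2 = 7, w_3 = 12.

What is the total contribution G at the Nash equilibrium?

∂u_i/∂c_i = α_i − 1, so hospital i contributes w_i if α_i > 1, else 0.
α_i > 1 for i ∈ {3}; NE contributions (0, 0, 12), G = 12.

12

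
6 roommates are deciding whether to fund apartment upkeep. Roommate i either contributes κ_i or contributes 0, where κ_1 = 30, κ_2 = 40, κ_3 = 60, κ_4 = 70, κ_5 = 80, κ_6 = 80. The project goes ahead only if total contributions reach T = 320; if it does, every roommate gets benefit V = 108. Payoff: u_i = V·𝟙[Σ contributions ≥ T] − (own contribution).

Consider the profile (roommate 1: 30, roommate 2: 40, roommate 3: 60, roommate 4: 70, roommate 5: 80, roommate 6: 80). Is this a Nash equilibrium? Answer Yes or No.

Total = 360 ≥ 320: provided.
Roommate 1 (pledges 30, payoff 78): dropping to 0 → total 330, payoff 108. Profitable deviation.

No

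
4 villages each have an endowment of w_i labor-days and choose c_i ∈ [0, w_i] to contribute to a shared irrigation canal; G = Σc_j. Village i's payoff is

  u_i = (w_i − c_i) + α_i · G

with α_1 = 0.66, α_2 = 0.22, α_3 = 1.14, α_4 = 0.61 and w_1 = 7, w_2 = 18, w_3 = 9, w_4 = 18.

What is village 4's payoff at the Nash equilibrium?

23.49

∂u_i/∂c_i = α_i − 1, so village i contributes w_i if α_i > 1, else 0.
α_i > 1 for i ∈ {3}; NE contributions (0, 0, 9, 0), G = 9.
u_4 = (18 − 0) + 0.61·9 = 23.49.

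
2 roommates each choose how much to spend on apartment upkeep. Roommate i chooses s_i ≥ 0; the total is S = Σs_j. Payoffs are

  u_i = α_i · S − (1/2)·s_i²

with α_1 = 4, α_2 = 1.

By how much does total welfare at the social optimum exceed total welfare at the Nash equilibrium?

8.5

Roommate i's FOC: ∂u_i/∂s_i = α_i − s_i = 0, so s_i* = α_i.
NE contributions = (4, 1); S = 5.
W^NE = (Σα)·S − ½Σα_i² = 5² − ½·17 = 16.5.
Planner sets s_i = Σα_j = 5 for every i, so S^SO = 2·5 = 10.
W^SO = (Σα)·S^SO − ½·2·(Σα)² = (2/2)·5² = 25.
Deadweight loss = W^SO − W^NE = 8.5.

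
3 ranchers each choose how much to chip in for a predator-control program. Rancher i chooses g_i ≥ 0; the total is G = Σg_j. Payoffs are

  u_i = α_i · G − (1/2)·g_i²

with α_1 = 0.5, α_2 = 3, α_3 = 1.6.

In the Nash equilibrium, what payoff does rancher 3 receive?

6.88

Rancher i's FOC: ∂u_i/∂g_i = α_i − g_i = 0, so g_i* = α_i.
NE contributions = (0.5, 3, 1.6); G = 5.1.
u_3 = α_3·G − ½·(g_3)² = 1.6·5.1 − ½·1.6² = 6.88.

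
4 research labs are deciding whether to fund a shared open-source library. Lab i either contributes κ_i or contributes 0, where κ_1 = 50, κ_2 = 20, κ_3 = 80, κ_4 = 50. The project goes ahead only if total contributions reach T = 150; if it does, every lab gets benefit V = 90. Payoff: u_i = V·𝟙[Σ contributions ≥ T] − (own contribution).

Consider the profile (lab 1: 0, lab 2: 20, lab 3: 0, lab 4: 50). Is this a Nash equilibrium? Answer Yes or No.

No

Total = 70 < 150: not provided.
Lab 1 (pledges 0, payoff 0): pledging 50 → total 120, payoff -50. No gain.
Lab 2 (pledges 20, payoff -20): dropping to 0 → total 50, payoff 0. Profitable deviation.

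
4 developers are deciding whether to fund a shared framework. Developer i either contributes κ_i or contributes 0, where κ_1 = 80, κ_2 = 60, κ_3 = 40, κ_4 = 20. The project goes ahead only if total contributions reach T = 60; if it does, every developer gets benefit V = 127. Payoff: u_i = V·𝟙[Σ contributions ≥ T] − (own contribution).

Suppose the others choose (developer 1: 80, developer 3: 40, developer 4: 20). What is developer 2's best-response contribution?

0

Others' total = 140 ≥ 60; contributing adds cost 60 for no extra benefit.
Best response: 0.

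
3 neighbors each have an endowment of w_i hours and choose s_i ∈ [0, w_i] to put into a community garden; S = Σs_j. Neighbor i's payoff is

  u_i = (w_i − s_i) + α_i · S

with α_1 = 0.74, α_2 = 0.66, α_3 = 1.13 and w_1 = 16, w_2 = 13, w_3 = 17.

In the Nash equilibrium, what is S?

17

∂u_i/∂s_i = α_i − 1, so neighbor i contributes w_i if α_i > 1, else 0.
α_i > 1 for i ∈ {3}; NE contributions (0, 0, 17), S = 17.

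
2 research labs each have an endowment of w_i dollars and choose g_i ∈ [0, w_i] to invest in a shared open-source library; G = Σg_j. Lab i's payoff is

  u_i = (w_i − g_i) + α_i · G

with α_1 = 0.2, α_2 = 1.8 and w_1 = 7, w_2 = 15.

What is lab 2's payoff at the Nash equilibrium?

∂u_i/∂g_i = α_i − 1, so lab i contributes w_i if α_i > 1, else 0.
α_i > 1 for i ∈ {2}; NE contributions (0, 15), G = 15.
u_2 = (15 − 15) + 1.8·15 = 27.

27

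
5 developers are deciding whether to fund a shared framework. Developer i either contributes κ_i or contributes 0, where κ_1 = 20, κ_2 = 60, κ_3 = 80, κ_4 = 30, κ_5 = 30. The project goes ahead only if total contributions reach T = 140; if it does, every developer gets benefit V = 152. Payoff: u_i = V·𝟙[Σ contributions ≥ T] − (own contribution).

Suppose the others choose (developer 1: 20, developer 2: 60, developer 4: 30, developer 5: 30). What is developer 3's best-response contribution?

Others' total = 140 ≥ 140; contributing adds cost 80 for no extra benefit.
Best response: 0.

0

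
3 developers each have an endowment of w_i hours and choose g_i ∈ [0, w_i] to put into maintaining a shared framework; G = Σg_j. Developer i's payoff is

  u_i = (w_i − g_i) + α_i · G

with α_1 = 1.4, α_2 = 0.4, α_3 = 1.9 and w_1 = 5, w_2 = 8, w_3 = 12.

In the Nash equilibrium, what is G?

17

∂u_i/∂g_i = α_i − 1, so developer i contributes w_i if α_i > 1, else 0.
α_i > 1 for i ∈ {1, 3}; NE contributions (5, 0, 12), G = 17.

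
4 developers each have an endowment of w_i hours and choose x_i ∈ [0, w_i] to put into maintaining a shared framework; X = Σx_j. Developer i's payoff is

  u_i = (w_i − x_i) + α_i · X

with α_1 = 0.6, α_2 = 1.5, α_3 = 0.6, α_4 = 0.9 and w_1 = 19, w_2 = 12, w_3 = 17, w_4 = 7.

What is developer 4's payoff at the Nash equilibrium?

∂u_i/∂x_i = α_i − 1, so developer i contributes w_i if α_i > 1, else 0.
α_i > 1 for i ∈ {2}; NE contributions (0, 12, 0, 0), X = 12.
u_4 = (7 − 0) + 0.9·12 = 17.8.

17.8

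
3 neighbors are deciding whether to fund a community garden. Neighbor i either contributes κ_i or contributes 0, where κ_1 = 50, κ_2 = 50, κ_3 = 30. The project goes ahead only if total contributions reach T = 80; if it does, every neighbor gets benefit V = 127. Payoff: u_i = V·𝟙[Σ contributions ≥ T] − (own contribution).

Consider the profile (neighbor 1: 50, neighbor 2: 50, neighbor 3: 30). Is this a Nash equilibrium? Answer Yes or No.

No

Total = 130 ≥ 80: provided.
Neighbor 1 (pledges 50, payoff 77): dropping to 0 → total 80, payoff 127. Profitable deviation.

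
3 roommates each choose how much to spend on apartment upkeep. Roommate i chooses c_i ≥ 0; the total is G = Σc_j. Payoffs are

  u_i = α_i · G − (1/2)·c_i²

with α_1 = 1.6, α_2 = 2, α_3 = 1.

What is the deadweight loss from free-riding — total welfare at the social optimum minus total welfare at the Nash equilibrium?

Roommate i's FOC: ∂u_i/∂c_i = α_i − c_i = 0, so c_i* = α_i.
NE contributions = (1.6, 2, 1); G = 4.6.
W^NE = (Σα)·G − ½Σα_i² = 4.6² − ½·7.56 = 17.38.
Planner sets c_i = Σα_j = 4.6 for every i, so G^SO = 3·4.6 = 13.8.
W^SO = (Σα)·G^SO − ½·3·(Σα)² = (3/2)·4.6² = 31.74.
Deadweight loss = W^SO − W^NE = 14.36.

14.36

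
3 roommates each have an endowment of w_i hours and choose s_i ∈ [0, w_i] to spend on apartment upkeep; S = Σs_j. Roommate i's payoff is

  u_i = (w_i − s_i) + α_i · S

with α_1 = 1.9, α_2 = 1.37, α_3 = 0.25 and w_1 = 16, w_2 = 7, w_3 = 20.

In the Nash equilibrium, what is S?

23

∂u_i/∂s_i = α_i − 1, so roommate i contributes w_i if α_i > 1, else 0.
α_i > 1 for i ∈ {1, 2}; NE contributions (16, 7, 0), S = 23.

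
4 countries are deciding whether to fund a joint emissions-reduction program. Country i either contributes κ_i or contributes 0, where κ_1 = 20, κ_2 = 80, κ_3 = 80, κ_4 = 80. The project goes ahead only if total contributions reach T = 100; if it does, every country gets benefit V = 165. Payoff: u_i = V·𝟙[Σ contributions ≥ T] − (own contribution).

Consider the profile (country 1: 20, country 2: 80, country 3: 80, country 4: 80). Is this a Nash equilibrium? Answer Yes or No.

No

Total = 260 ≥ 100: provided.
Country 1 (pledges 20, payoff 145): dropping to 0 → total 240, payoff 165. Profitable deviation.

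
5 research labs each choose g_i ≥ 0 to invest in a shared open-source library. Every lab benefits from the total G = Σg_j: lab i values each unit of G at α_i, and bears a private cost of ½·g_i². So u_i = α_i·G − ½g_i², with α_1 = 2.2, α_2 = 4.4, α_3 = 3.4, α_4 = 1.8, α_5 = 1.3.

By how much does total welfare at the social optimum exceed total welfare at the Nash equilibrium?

Lab i's FOC: ∂u_i/∂g_i = α_i − g_i = 0, so g_i* = α_i.
NE contributions = (2.2, 4.4, 3.4, 1.8, 1.3); G = 13.1.
W^NE = (Σα)·G − ½Σα_i² = 13.1² − ½·40.69 = 151.265.
Planner sets g_i = Σα_j = 13.1 for every i, so G^SO = 5·13.1 = 65.5.
W^SO = (Σα)·G^SO − ½·5·(Σα)² = (5/2)·13.1² = 429.025.
Deadweight loss = W^SO − W^NE = 277.76.

277.76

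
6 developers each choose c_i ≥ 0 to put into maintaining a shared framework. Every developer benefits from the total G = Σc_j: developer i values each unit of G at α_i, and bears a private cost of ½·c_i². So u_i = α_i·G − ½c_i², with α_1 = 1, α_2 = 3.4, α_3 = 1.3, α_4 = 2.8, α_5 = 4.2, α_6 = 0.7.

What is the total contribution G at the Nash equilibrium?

13.4

Developer i's FOC: ∂u_i/∂c_i = α_i − c_i = 0, so c_i* = α_i.
NE contributions = (1, 3.4, 1.3, 2.8, 4.2, 0.7); G = 13.4.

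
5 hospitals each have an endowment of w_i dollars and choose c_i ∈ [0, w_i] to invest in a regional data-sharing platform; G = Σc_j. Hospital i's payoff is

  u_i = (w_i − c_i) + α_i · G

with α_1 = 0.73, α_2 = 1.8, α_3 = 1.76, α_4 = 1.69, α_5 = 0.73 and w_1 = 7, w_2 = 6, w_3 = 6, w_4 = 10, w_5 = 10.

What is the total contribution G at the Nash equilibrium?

∂u_i/∂c_i = α_i − 1, so hospital i contributes w_i if α_i > 1, else 0.
α_i > 1 for i ∈ {2, 3, 4}; NE contributions (0, 6, 6, 10, 0), G = 22.

22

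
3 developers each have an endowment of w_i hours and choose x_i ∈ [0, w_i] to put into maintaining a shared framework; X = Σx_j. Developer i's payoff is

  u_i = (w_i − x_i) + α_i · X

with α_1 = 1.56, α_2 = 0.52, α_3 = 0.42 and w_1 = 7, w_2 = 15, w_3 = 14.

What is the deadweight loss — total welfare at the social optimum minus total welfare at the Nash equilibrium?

43.5

∂u_i/∂x_i = α_i − 1, so developer i contributes w_i if α_i > 1, else 0.
α_i > 1 for i ∈ {1}; NE contributions (7, 0, 0), X = 7.
W^NE = Σw_i − X^NE + (Σα_i)·X^NE = 36 + 1.5·7 = 46.5.
Planner: ∂(Σu_j)/∂x_i = Σα_j − 1 = 1.5 > 0, so everyone contributes w_i; X^SO = 36, W^SO = 36 + 1.5·36 = 90.
Deadweight loss = 43.5.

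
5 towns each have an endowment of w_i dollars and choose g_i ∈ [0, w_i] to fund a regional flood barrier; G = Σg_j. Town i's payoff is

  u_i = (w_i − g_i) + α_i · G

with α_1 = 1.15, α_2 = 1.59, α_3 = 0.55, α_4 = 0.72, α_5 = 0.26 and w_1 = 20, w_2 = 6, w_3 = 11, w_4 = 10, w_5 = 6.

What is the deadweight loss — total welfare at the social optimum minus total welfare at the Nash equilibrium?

∂u_i/∂g_i = α_i − 1, so town i contributes w_i if α_i > 1, else 0.
α_i > 1 for i ∈ {1, 2}; NE contributions (20, 6, 0, 0, 0), G = 26.
W^NE = Σw_i − G^NE + (Σα_i)·G^NE = 53 + 3.27·26 = 138.02.
Planner: ∂(Σu_j)/∂g_i = Σα_j − 1 = 3.27 > 0, so everyone contributes w_i; G^SO = 53, W^SO = 53 + 3.27·53 = 226.31.
Deadweight loss = 88.29.

88.29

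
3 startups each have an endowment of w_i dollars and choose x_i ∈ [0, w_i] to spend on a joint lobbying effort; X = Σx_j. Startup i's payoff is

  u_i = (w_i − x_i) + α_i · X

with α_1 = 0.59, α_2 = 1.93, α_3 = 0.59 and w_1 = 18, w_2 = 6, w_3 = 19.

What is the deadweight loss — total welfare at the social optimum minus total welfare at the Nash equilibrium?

∂u_i/∂x_i = α_i − 1, so startup i contributes w_i if α_i > 1, else 0.
α_i > 1 for i ∈ {2}; NE contributions (0, 6, 0), X = 6.
W^NE = Σw_i − X^NE + (Σα_i)·X^NE = 43 + 2.11·6 = 55.66.
Planner: ∂(Σu_j)/∂x_i = Σα_j − 1 = 2.11 > 0, so everyone contributes w_i; X^SO = 43, W^SO = 43 + 2.11·43 = 133.73.
Deadweight loss = 78.07.

78.07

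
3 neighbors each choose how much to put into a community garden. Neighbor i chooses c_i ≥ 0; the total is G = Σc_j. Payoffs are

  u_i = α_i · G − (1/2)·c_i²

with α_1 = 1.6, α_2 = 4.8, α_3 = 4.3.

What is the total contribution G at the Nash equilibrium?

Neighbor i's FOC: ∂u_i/∂c_i = α_i − c_i = 0, so c_i* = α_i.
NE contributions = (1.6, 4.8, 4.3); G = 10.7.

10.7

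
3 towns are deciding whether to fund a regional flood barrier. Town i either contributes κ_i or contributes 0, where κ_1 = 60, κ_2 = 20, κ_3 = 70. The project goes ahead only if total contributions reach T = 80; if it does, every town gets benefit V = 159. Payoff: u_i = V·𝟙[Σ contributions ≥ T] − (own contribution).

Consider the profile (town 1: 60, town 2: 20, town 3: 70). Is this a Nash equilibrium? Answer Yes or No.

Total = 150 ≥ 80: provided.
Town 1 (pledges 60, payoff 99): dropping to 0 → total 90, payoff 159. Profitable deviation.

No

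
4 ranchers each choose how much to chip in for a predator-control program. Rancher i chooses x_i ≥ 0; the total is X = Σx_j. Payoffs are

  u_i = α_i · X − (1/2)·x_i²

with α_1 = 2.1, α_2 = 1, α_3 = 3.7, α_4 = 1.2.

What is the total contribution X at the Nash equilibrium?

8

Rancher i's FOC: ∂u_i/∂x_i = α_i − x_i = 0, so x_i* = α_i.
NE contributions = (2.1, 1, 3.7, 1.2); X = 8.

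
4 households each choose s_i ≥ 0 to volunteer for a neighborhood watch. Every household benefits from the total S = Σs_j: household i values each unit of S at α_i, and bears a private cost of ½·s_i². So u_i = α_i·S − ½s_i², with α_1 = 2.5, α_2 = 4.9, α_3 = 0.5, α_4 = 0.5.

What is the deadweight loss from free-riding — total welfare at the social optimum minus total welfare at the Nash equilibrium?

Household i's FOC: ∂u_i/∂s_i = α_i − s_i = 0, so s_i* = α_i.
NE contributions = (2.5, 4.9, 0.5, 0.5); S = 8.4.
W^NE = (Σα)·S − ½Σα_i² = 8.4² − ½·30.76 = 55.18.
Planner sets s_i = Σα_j = 8.4 for every i, so S^SO = 4·8.4 = 33.6.
W^SO = (Σα)·S^SO − ½·4·(Σα)² = (4/2)·8.4² = 141.12.
Deadweight loss = W^SO − W^NE = 85.94.

85.94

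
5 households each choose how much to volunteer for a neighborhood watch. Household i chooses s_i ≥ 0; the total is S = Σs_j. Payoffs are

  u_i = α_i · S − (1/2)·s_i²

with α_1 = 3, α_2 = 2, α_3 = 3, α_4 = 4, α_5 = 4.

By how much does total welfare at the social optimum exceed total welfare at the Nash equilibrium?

411

Household i's FOC: ∂u_i/∂s_i = α_i − s_i = 0, so s_i* = α_i.
NE contributions = (3, 2, 3, 4, 4); S = 16.
W^NE = (Σα)·S − ½Σα_i² = 16² − ½·54 = 229.
Planner sets s_i = Σα_j = 16 for every i, so S^SO = 5·16 = 80.
W^SO = (Σα)·S^SO − ½·5·(Σα)² = (5/2)·16² = 640.
Deadweight loss = W^SO − W^NE = 411.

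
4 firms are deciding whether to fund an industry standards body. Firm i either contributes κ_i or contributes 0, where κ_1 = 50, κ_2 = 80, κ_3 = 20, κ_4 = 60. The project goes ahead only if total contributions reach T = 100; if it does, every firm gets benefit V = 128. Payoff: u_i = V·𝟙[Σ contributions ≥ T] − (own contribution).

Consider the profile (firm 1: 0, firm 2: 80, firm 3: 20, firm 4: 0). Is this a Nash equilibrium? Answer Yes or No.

Yes

Total = 100 ≥ 100: provided.
Firm 1 (pledges 0, payoff 128): pledging 50 → total 150, payoff 78. No gain.
Firm 2 (pledges 80, payoff 48): dropping to 0 → total 20, payoff 0. No gain.
Firm 3 (pledges 20, payoff 108): dropping to 0 → total 80, payoff 0. No gain.
Firm 4 (pledges 0, payoff 128): pledging 60 → total 160, payoff 68. No gain.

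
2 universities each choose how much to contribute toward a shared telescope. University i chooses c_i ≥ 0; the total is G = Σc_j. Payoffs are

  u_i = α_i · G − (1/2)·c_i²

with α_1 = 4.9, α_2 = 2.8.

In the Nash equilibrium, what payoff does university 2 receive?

17.64

University i's FOC: ∂u_i/∂c_i = α_i − c_i = 0, so c_i* = α_i.
NE contributions = (4.9, 2.8); G = 7.7.
u_2 = α_2·G − ½·(c_2)² = 2.8·7.7 − ½·2.8² = 17.64.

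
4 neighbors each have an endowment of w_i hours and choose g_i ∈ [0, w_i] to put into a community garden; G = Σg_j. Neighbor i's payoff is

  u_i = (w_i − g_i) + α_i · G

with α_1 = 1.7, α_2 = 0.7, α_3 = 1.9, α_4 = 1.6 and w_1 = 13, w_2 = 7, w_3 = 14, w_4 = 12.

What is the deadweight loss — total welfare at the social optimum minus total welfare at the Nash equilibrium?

∂u_i/∂g_i = α_i − 1, so neighbor i contributes w_i if α_i > 1, else 0.
α_i > 1 for i ∈ {1, 3, 4}; NE contributions (13, 0, 14, 12), G = 39.
W^NE = Σw_i − G^NE + (Σα_i)·G^NE = 46 + 4.9·39 = 237.1.
Planner: ∂(Σu_j)/∂g_i = Σα_j − 1 = 4.9 > 0, so everyone contributes w_i; G^SO = 46, W^SO = 46 + 4.9·46 = 271.4.
Deadweight loss = 34.3.

34.3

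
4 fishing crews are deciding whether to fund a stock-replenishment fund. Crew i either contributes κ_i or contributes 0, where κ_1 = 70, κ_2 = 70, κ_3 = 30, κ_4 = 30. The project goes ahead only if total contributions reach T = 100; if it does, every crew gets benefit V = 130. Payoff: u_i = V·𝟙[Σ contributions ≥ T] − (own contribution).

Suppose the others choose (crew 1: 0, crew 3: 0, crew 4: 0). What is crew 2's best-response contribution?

0

Others' total = 0. Even contributing 70 gives 70 < 100: no benefit either way.
Best response: 0.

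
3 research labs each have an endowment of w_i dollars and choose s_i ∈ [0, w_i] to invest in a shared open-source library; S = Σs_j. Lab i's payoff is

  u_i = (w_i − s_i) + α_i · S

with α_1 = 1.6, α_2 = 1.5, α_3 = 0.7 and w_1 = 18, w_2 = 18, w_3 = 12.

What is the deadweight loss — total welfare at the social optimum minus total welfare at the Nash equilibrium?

∂u_i/∂s_i = α_i − 1, so lab i contributes w_i if α_i > 1, else 0.
α_i > 1 for i ∈ {1, 2}; NE contributions (18, 18, 0), S = 36.
W^NE = Σw_i − S^NE + (Σα_i)·S^NE = 48 + 2.8·36 = 148.8.
Planner: ∂(Σu_j)/∂s_i = Σα_j − 1 = 2.8 > 0, so everyone contributes w_i; S^SO = 48, W^SO = 48 + 2.8·48 = 182.4.
Deadweight loss = 33.6.

33.6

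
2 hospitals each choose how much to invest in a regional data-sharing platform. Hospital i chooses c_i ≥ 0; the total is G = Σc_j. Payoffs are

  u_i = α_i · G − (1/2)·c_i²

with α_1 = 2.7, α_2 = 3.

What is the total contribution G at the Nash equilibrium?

5.7

Hospital i's FOC: ∂u_i/∂c_i = α_i − c_i = 0, so c_i* = α_i.
NE contributions = (2.7, 3); G = 5.7.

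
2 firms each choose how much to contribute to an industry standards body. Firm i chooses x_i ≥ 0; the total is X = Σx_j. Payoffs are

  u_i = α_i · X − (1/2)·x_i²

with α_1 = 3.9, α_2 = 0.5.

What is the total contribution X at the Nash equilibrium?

4.4

Firm i's FOC: ∂u_i/∂x_i = α_i − x_i = 0, so x_i* = α_i.
NE contributions = (3.9, 0.5); X = 4.4.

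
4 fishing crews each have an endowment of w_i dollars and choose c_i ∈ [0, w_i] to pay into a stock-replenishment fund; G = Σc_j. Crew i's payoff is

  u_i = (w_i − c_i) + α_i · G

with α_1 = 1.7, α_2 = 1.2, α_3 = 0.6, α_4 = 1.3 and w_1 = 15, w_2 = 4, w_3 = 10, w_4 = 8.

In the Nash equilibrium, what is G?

∂u_i/∂c_i = α_i − 1, so crew i contributes w_i if α_i > 1, else 0.
α_i > 1 for i ∈ {1, 2, 4}; NE contributions (15, 4, 0, 8), G = 27.

27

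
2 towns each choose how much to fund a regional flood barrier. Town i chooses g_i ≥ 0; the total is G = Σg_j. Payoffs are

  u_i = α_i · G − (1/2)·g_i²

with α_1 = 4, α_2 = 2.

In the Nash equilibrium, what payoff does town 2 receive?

10

Town i's FOC: ∂u_i/∂g_i = α_i − g_i = 0, so g_i* = α_i.
NE contributions = (4, 2); G = 6.
u_2 = α_2·G − ½·(g_2)² = 2·6 − ½·2² = 10.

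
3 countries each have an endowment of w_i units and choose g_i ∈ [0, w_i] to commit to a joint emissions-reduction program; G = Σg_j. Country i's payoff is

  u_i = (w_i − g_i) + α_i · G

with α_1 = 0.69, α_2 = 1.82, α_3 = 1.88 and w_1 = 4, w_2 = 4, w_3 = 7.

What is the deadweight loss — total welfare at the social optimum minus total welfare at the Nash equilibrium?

∂u_i/∂g_i = α_i − 1, so country i contributes w_i if α_i > 1, else 0.
α_i > 1 for i ∈ {2, 3}; NE contributions (0, 4, 7), G = 11.
W^NE = Σw_i − G^NE + (Σα_i)·G^NE = 15 + 3.39·11 = 52.29.
Planner: ∂(Σu_j)/∂g_i = Σα_j − 1 = 3.39 > 0, so everyone contributes w_i; G^SO = 15, W^SO = 15 + 3.39·15 = 65.85.
Deadweight loss = 13.56.

13.56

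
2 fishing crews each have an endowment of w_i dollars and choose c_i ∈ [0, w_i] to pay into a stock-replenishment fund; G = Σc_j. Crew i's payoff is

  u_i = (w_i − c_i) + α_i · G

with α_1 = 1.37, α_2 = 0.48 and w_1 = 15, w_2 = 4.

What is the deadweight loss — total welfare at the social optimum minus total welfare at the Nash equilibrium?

3.4

∂u_i/∂c_i = α_i − 1, so crew i contributes w_i if α_i > 1, else 0.
α_i > 1 for i ∈ {1}; NE contributions (15, 0), G = 15.
W^NE = Σw_i − G^NE + (Σα_i)·G^NE = 19 + 0.85·15 = 31.75.
Planner: ∂(Σu_j)/∂c_i = Σα_j − 1 = 0.85 > 0, so everyone contributes w_i; G^SO = 19, W^SO = 19 + 0.85·19 = 35.15.
Deadweight loss = 3.4.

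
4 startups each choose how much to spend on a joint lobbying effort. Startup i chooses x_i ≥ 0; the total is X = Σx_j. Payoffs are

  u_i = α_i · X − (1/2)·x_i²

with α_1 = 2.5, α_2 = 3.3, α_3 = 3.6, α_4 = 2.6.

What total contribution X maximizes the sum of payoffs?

48

Planner FOC: ∂(Σu_j)/∂x_i = (Σα_j) − x_i = 0, so x_i^SO = Σα_j = 12 for every i; X^SO = 48.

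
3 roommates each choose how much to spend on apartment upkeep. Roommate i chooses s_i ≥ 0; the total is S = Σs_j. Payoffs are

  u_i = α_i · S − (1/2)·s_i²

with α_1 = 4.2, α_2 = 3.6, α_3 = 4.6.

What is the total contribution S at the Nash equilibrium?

12.4

Roommate i's FOC: ∂u_i/∂s_i = α_i − s_i = 0, so s_i* = α_i.
NE contributions = (4.2, 3.6, 4.6); S = 12.4.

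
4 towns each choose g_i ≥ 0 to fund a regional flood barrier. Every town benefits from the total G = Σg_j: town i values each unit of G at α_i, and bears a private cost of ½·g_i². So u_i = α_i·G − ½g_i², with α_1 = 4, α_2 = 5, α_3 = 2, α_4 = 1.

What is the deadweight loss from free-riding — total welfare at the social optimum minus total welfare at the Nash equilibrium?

167

Town i's FOC: ∂u_i/∂g_i = α_i − g_i = 0, so g_i* = α_i.
NE contributions = (4, 5, 2, 1); G = 12.
W^NE = (Σα)·G − ½Σα_i² = 12² − ½·46 = 121.
Planner sets g_i = Σα_j = 12 for every i, so G^SO = 4·12 = 48.
W^SO = (Σα)·G^SO − ½·4·(Σα)² = (4/2)·12² = 288.
Deadweight loss = W^SO − W^NE = 167.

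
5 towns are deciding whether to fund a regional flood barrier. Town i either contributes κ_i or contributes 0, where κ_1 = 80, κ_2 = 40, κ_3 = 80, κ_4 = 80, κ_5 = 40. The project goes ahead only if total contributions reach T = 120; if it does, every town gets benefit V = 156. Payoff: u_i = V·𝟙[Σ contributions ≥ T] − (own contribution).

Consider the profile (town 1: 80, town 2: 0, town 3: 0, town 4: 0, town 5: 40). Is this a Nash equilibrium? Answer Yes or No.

Yes

Total = 120 ≥ 120: provided.
Town 1 (pledges 80, payoff 76): dropping to 0 → total 40, payoff 0. No gain.
Town 2 (pledges 0, payoff 156): pledging 40 → total 160, payoff 116. No gain.
Town 3 (pledges 0, payoff 156): pledging 80 → total 200, payoff 76. No gain.
Town 4 (pledges 0, payoff 156): pledging 80 → total 200, payoff 76. No gain.
Town 5 (pledges 40, payoff 116): dropping to 0 → total 80, payoff 0. No gain.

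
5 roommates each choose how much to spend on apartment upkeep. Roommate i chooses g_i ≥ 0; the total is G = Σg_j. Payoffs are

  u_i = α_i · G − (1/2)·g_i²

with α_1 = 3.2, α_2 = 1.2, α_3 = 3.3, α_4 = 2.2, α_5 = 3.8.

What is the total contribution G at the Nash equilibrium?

13.7

Roommate i's FOC: ∂u_i/∂g_i = α_i − g_i = 0, so g_i* = α_i.
NE contributions = (3.2, 1.2, 3.3, 2.2, 3.8); G = 13.7.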